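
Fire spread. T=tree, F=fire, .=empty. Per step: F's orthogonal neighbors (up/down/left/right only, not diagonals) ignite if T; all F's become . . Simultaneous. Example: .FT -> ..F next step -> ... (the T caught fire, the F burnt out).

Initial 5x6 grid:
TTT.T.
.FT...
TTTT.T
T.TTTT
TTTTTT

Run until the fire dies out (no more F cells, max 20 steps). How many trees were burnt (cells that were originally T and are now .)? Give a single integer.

Step 1: +3 fires, +1 burnt (F count now 3)
Step 2: +4 fires, +3 burnt (F count now 4)
Step 3: +3 fires, +4 burnt (F count now 3)
Step 4: +3 fires, +3 burnt (F count now 3)
Step 5: +3 fires, +3 burnt (F count now 3)
Step 6: +2 fires, +3 burnt (F count now 2)
Step 7: +2 fires, +2 burnt (F count now 2)
Step 8: +0 fires, +2 burnt (F count now 0)
Fire out after step 8
Initially T: 21, now '.': 29
Total burnt (originally-T cells now '.'): 20

Answer: 20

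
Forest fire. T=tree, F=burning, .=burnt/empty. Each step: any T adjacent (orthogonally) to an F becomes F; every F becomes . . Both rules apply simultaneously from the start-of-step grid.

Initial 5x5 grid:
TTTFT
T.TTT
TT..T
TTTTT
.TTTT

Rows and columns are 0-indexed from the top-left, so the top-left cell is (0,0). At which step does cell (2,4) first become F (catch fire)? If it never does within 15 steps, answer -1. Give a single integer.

Step 1: cell (2,4)='T' (+3 fires, +1 burnt)
Step 2: cell (2,4)='T' (+3 fires, +3 burnt)
Step 3: cell (2,4)='F' (+2 fires, +3 burnt)
  -> target ignites at step 3
Step 4: cell (2,4)='.' (+2 fires, +2 burnt)
Step 5: cell (2,4)='.' (+3 fires, +2 burnt)
Step 6: cell (2,4)='.' (+4 fires, +3 burnt)
Step 7: cell (2,4)='.' (+2 fires, +4 burnt)
Step 8: cell (2,4)='.' (+1 fires, +2 burnt)
Step 9: cell (2,4)='.' (+0 fires, +1 burnt)
  fire out at step 9

3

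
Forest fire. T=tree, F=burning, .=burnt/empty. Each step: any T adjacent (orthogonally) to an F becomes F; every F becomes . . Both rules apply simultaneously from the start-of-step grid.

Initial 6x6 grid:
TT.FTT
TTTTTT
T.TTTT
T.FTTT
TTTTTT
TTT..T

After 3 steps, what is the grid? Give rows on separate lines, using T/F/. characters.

Step 1: 5 trees catch fire, 2 burn out
  TT..FT
  TTTFTT
  T.FTTT
  T..FTT
  TTFTTT
  TTT..T
Step 2: 8 trees catch fire, 5 burn out
  TT...F
  TTF.FT
  T..FTT
  T...FT
  TF.FTT
  TTF..T
Step 3: 7 trees catch fire, 8 burn out
  TT....
  TF...F
  T...FT
  T....F
  F...FT
  TF...T

TT....
TF...F
T...FT
T....F
F...FT
TF...T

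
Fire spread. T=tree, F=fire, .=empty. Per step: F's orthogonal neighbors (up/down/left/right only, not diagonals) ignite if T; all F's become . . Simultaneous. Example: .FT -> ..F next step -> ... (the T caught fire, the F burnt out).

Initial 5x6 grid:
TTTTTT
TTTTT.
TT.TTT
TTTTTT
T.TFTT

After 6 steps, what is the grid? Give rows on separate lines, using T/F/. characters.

Step 1: 3 trees catch fire, 1 burn out
  TTTTTT
  TTTTT.
  TT.TTT
  TTTFTT
  T.F.FT
Step 2: 4 trees catch fire, 3 burn out
  TTTTTT
  TTTTT.
  TT.FTT
  TTF.FT
  T....F
Step 3: 4 trees catch fire, 4 burn out
  TTTTTT
  TTTFT.
  TT..FT
  TF...F
  T.....
Step 4: 6 trees catch fire, 4 burn out
  TTTFTT
  TTF.F.
  TF...F
  F.....
  T.....
Step 5: 5 trees catch fire, 6 burn out
  TTF.FT
  TF....
  F.....
  ......
  F.....
Step 6: 3 trees catch fire, 5 burn out
  TF...F
  F.....
  ......
  ......
  ......

TF...F
F.....
......
......
......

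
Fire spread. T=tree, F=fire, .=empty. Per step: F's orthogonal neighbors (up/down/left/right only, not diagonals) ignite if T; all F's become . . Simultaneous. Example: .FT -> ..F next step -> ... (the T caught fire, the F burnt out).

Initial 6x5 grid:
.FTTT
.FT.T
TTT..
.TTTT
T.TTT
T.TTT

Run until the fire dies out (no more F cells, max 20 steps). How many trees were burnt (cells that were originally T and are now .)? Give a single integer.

Answer: 18

Derivation:
Step 1: +3 fires, +2 burnt (F count now 3)
Step 2: +4 fires, +3 burnt (F count now 4)
Step 3: +2 fires, +4 burnt (F count now 2)
Step 4: +3 fires, +2 burnt (F count now 3)
Step 5: +3 fires, +3 burnt (F count now 3)
Step 6: +2 fires, +3 burnt (F count now 2)
Step 7: +1 fires, +2 burnt (F count now 1)
Step 8: +0 fires, +1 burnt (F count now 0)
Fire out after step 8
Initially T: 20, now '.': 28
Total burnt (originally-T cells now '.'): 18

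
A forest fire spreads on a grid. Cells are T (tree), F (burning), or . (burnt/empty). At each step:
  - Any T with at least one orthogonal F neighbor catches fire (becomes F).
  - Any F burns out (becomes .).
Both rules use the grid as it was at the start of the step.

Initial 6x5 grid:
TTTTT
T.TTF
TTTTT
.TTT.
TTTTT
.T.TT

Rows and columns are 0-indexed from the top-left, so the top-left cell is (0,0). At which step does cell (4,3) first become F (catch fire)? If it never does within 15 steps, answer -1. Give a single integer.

Step 1: cell (4,3)='T' (+3 fires, +1 burnt)
Step 2: cell (4,3)='T' (+3 fires, +3 burnt)
Step 3: cell (4,3)='T' (+3 fires, +3 burnt)
Step 4: cell (4,3)='F' (+4 fires, +3 burnt)
  -> target ignites at step 4
Step 5: cell (4,3)='.' (+6 fires, +4 burnt)
Step 6: cell (4,3)='.' (+3 fires, +6 burnt)
Step 7: cell (4,3)='.' (+2 fires, +3 burnt)
Step 8: cell (4,3)='.' (+0 fires, +2 burnt)
  fire out at step 8

4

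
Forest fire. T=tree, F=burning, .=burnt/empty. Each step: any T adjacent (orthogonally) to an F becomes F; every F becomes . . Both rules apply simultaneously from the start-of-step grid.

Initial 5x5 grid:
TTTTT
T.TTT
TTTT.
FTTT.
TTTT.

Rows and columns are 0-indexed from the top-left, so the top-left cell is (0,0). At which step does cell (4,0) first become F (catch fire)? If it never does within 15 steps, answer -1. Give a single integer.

Step 1: cell (4,0)='F' (+3 fires, +1 burnt)
  -> target ignites at step 1
Step 2: cell (4,0)='.' (+4 fires, +3 burnt)
Step 3: cell (4,0)='.' (+4 fires, +4 burnt)
Step 4: cell (4,0)='.' (+4 fires, +4 burnt)
Step 5: cell (4,0)='.' (+2 fires, +4 burnt)
Step 6: cell (4,0)='.' (+2 fires, +2 burnt)
Step 7: cell (4,0)='.' (+1 fires, +2 burnt)
Step 8: cell (4,0)='.' (+0 fires, +1 burnt)
  fire out at step 8

1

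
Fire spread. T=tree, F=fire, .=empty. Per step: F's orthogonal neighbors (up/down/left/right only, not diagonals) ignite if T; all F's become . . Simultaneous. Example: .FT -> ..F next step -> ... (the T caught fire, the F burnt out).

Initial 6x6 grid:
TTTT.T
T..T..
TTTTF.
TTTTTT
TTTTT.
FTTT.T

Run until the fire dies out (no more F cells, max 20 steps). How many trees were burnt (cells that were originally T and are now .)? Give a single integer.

Step 1: +4 fires, +2 burnt (F count now 4)
Step 2: +8 fires, +4 burnt (F count now 8)
Step 3: +8 fires, +8 burnt (F count now 8)
Step 4: +2 fires, +8 burnt (F count now 2)
Step 5: +2 fires, +2 burnt (F count now 2)
Step 6: +0 fires, +2 burnt (F count now 0)
Fire out after step 6
Initially T: 26, now '.': 34
Total burnt (originally-T cells now '.'): 24

Answer: 24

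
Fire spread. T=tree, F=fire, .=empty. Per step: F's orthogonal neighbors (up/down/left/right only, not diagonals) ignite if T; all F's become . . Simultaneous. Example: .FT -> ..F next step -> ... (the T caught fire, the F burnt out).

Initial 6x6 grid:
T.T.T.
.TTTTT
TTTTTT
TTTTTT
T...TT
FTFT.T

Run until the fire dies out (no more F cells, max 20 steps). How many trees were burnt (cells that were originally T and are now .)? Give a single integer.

Step 1: +3 fires, +2 burnt (F count now 3)
Step 2: +1 fires, +3 burnt (F count now 1)
Step 3: +2 fires, +1 burnt (F count now 2)
Step 4: +2 fires, +2 burnt (F count now 2)
Step 5: +3 fires, +2 burnt (F count now 3)
Step 6: +3 fires, +3 burnt (F count now 3)
Step 7: +5 fires, +3 burnt (F count now 5)
Step 8: +3 fires, +5 burnt (F count now 3)
Step 9: +3 fires, +3 burnt (F count now 3)
Step 10: +0 fires, +3 burnt (F count now 0)
Fire out after step 10
Initially T: 26, now '.': 35
Total burnt (originally-T cells now '.'): 25

Answer: 25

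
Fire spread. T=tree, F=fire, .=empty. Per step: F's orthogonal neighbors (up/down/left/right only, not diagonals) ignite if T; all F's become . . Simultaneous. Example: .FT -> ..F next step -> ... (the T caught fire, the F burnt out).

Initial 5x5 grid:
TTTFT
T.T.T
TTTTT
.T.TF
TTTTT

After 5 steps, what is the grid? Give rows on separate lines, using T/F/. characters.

Step 1: 5 trees catch fire, 2 burn out
  TTF.F
  T.T.T
  TTTTF
  .T.F.
  TTTTF
Step 2: 5 trees catch fire, 5 burn out
  TF...
  T.F.F
  TTTF.
  .T...
  TTTF.
Step 3: 3 trees catch fire, 5 burn out
  F....
  T....
  TTF..
  .T...
  TTF..
Step 4: 3 trees catch fire, 3 burn out
  .....
  F....
  TF...
  .T...
  TF...
Step 5: 3 trees catch fire, 3 burn out
  .....
  .....
  F....
  .F...
  F....

.....
.....
F....
.F...
F....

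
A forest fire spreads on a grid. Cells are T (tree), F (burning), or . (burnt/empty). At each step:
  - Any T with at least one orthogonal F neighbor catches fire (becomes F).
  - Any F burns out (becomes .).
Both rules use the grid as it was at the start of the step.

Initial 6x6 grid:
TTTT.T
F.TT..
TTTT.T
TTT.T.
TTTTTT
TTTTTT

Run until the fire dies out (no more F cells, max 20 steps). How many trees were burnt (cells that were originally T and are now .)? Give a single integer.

Step 1: +2 fires, +1 burnt (F count now 2)
Step 2: +3 fires, +2 burnt (F count now 3)
Step 3: +4 fires, +3 burnt (F count now 4)
Step 4: +6 fires, +4 burnt (F count now 6)
Step 5: +3 fires, +6 burnt (F count now 3)
Step 6: +2 fires, +3 burnt (F count now 2)
Step 7: +2 fires, +2 burnt (F count now 2)
Step 8: +3 fires, +2 burnt (F count now 3)
Step 9: +1 fires, +3 burnt (F count now 1)
Step 10: +0 fires, +1 burnt (F count now 0)
Fire out after step 10
Initially T: 28, now '.': 34
Total burnt (originally-T cells now '.'): 26

Answer: 26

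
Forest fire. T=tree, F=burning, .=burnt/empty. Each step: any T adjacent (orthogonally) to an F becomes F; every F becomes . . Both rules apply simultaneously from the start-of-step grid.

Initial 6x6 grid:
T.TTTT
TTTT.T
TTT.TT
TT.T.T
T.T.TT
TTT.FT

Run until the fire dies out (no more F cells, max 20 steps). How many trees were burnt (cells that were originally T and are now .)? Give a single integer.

Answer: 26

Derivation:
Step 1: +2 fires, +1 burnt (F count now 2)
Step 2: +1 fires, +2 burnt (F count now 1)
Step 3: +1 fires, +1 burnt (F count now 1)
Step 4: +1 fires, +1 burnt (F count now 1)
Step 5: +2 fires, +1 burnt (F count now 2)
Step 6: +1 fires, +2 burnt (F count now 1)
Step 7: +1 fires, +1 burnt (F count now 1)
Step 8: +1 fires, +1 burnt (F count now 1)
Step 9: +2 fires, +1 burnt (F count now 2)
Step 10: +1 fires, +2 burnt (F count now 1)
Step 11: +2 fires, +1 burnt (F count now 2)
Step 12: +2 fires, +2 burnt (F count now 2)
Step 13: +3 fires, +2 burnt (F count now 3)
Step 14: +1 fires, +3 burnt (F count now 1)
Step 15: +1 fires, +1 burnt (F count now 1)
Step 16: +1 fires, +1 burnt (F count now 1)
Step 17: +1 fires, +1 burnt (F count now 1)
Step 18: +1 fires, +1 burnt (F count now 1)
Step 19: +1 fires, +1 burnt (F count now 1)
Step 20: +0 fires, +1 burnt (F count now 0)
Fire out after step 20
Initially T: 27, now '.': 35
Total burnt (originally-T cells now '.'): 26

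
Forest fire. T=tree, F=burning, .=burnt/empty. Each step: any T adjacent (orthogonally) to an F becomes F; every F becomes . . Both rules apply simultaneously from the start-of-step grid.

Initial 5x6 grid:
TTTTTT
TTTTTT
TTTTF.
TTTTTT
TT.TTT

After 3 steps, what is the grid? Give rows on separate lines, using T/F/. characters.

Step 1: 3 trees catch fire, 1 burn out
  TTTTTT
  TTTTFT
  TTTF..
  TTTTFT
  TT.TTT
Step 2: 7 trees catch fire, 3 burn out
  TTTTFT
  TTTF.F
  TTF...
  TTTF.F
  TT.TFT
Step 3: 7 trees catch fire, 7 burn out
  TTTF.F
  TTF...
  TF....
  TTF...
  TT.F.F

TTTF.F
TTF...
TF....
TTF...
TT.F.F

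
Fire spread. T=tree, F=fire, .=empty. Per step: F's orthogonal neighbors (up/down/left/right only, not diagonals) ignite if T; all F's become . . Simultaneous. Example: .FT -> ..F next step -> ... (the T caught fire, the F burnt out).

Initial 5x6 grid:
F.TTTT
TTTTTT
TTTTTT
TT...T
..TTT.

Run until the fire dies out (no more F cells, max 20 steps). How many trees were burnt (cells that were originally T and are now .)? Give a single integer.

Answer: 19

Derivation:
Step 1: +1 fires, +1 burnt (F count now 1)
Step 2: +2 fires, +1 burnt (F count now 2)
Step 3: +3 fires, +2 burnt (F count now 3)
Step 4: +4 fires, +3 burnt (F count now 4)
Step 5: +3 fires, +4 burnt (F count now 3)
Step 6: +3 fires, +3 burnt (F count now 3)
Step 7: +2 fires, +3 burnt (F count now 2)
Step 8: +1 fires, +2 burnt (F count now 1)
Step 9: +0 fires, +1 burnt (F count now 0)
Fire out after step 9
Initially T: 22, now '.': 27
Total burnt (originally-T cells now '.'): 19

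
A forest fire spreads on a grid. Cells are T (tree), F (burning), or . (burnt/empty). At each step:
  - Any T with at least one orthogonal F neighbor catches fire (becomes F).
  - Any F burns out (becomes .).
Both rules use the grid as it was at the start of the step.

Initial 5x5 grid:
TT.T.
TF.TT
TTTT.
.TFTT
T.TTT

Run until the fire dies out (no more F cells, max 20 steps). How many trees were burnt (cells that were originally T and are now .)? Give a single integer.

Step 1: +7 fires, +2 burnt (F count now 7)
Step 2: +5 fires, +7 burnt (F count now 5)
Step 3: +2 fires, +5 burnt (F count now 2)
Step 4: +2 fires, +2 burnt (F count now 2)
Step 5: +0 fires, +2 burnt (F count now 0)
Fire out after step 5
Initially T: 17, now '.': 24
Total burnt (originally-T cells now '.'): 16

Answer: 16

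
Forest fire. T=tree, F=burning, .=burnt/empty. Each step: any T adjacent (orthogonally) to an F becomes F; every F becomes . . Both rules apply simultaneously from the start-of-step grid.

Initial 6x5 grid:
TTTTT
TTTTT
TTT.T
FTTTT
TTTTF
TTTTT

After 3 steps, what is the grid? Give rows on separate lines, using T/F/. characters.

Step 1: 6 trees catch fire, 2 burn out
  TTTTT
  TTTTT
  FTT.T
  .FTTF
  FTTF.
  TTTTF
Step 2: 9 trees catch fire, 6 burn out
  TTTTT
  FTTTT
  .FT.F
  ..FF.
  .FF..
  FTTF.
Step 3: 6 trees catch fire, 9 burn out
  FTTTT
  .FTTF
  ..F..
  .....
  .....
  .FF..

FTTTT
.FTTF
..F..
.....
.....
.FF..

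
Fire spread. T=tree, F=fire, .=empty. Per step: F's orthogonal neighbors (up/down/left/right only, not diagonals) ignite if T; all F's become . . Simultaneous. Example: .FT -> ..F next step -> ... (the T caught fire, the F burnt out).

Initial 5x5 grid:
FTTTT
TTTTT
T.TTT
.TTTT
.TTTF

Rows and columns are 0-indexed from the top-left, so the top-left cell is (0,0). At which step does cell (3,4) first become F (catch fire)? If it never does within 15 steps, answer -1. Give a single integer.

Step 1: cell (3,4)='F' (+4 fires, +2 burnt)
  -> target ignites at step 1
Step 2: cell (3,4)='.' (+6 fires, +4 burnt)
Step 3: cell (3,4)='.' (+6 fires, +6 burnt)
Step 4: cell (3,4)='.' (+4 fires, +6 burnt)
Step 5: cell (3,4)='.' (+0 fires, +4 burnt)
  fire out at step 5

1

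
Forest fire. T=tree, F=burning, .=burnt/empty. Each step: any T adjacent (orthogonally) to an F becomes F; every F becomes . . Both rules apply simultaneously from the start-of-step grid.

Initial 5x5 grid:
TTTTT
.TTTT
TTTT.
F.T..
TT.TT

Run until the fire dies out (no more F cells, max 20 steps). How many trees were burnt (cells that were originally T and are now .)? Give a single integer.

Answer: 16

Derivation:
Step 1: +2 fires, +1 burnt (F count now 2)
Step 2: +2 fires, +2 burnt (F count now 2)
Step 3: +2 fires, +2 burnt (F count now 2)
Step 4: +4 fires, +2 burnt (F count now 4)
Step 5: +3 fires, +4 burnt (F count now 3)
Step 6: +2 fires, +3 burnt (F count now 2)
Step 7: +1 fires, +2 burnt (F count now 1)
Step 8: +0 fires, +1 burnt (F count now 0)
Fire out after step 8
Initially T: 18, now '.': 23
Total burnt (originally-T cells now '.'): 16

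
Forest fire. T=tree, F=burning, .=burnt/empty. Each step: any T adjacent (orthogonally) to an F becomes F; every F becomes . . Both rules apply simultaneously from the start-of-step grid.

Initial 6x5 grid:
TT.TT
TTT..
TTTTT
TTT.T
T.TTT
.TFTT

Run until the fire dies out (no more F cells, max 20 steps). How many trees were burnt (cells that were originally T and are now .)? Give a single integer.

Answer: 21

Derivation:
Step 1: +3 fires, +1 burnt (F count now 3)
Step 2: +3 fires, +3 burnt (F count now 3)
Step 3: +3 fires, +3 burnt (F count now 3)
Step 4: +5 fires, +3 burnt (F count now 5)
Step 5: +4 fires, +5 burnt (F count now 4)
Step 6: +2 fires, +4 burnt (F count now 2)
Step 7: +1 fires, +2 burnt (F count now 1)
Step 8: +0 fires, +1 burnt (F count now 0)
Fire out after step 8
Initially T: 23, now '.': 28
Total burnt (originally-T cells now '.'): 21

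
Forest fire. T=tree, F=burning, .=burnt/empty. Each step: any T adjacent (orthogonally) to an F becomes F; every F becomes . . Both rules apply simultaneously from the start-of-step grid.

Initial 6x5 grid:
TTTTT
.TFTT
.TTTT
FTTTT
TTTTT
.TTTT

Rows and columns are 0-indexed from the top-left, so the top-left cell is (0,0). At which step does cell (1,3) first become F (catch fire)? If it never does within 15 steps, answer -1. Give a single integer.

Step 1: cell (1,3)='F' (+6 fires, +2 burnt)
  -> target ignites at step 1
Step 2: cell (1,3)='.' (+7 fires, +6 burnt)
Step 3: cell (1,3)='.' (+6 fires, +7 burnt)
Step 4: cell (1,3)='.' (+3 fires, +6 burnt)
Step 5: cell (1,3)='.' (+2 fires, +3 burnt)
Step 6: cell (1,3)='.' (+1 fires, +2 burnt)
Step 7: cell (1,3)='.' (+0 fires, +1 burnt)
  fire out at step 7

1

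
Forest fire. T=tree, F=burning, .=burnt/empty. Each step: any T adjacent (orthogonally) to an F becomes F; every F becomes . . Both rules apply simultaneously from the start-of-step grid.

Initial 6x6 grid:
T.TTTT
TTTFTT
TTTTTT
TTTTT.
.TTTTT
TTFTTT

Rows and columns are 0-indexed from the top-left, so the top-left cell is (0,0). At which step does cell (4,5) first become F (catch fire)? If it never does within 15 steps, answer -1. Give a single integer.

Step 1: cell (4,5)='T' (+7 fires, +2 burnt)
Step 2: cell (4,5)='T' (+12 fires, +7 burnt)
Step 3: cell (4,5)='T' (+8 fires, +12 burnt)
Step 4: cell (4,5)='F' (+4 fires, +8 burnt)
  -> target ignites at step 4
Step 5: cell (4,5)='.' (+0 fires, +4 burnt)
  fire out at step 5

4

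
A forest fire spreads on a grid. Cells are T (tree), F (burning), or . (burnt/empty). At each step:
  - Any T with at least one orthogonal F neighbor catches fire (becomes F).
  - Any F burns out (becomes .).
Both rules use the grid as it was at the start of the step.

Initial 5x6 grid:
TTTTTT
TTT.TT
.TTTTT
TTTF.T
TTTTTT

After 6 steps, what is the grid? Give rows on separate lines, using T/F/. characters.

Step 1: 3 trees catch fire, 1 burn out
  TTTTTT
  TTT.TT
  .TTFTT
  TTF..T
  TTTFTT
Step 2: 5 trees catch fire, 3 burn out
  TTTTTT
  TTT.TT
  .TF.FT
  TF...T
  TTF.FT
Step 3: 7 trees catch fire, 5 burn out
  TTTTTT
  TTF.FT
  .F...F
  F....T
  TF...F
Step 4: 6 trees catch fire, 7 burn out
  TTFTFT
  TF...F
  ......
  .....F
  F.....
Step 5: 4 trees catch fire, 6 burn out
  TF.F.F
  F.....
  ......
  ......
  ......
Step 6: 1 trees catch fire, 4 burn out
  F.....
  ......
  ......
  ......
  ......

F.....
......
......
......
......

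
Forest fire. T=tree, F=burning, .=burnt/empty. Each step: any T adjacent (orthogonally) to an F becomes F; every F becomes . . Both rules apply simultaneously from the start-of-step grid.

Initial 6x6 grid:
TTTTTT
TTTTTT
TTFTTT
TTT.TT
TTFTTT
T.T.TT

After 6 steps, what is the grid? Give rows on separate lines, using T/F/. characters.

Step 1: 7 trees catch fire, 2 burn out
  TTTTTT
  TTFTTT
  TF.FTT
  TTF.TT
  TF.FTT
  T.F.TT
Step 2: 8 trees catch fire, 7 burn out
  TTFTTT
  TF.FTT
  F...FT
  TF..TT
  F...FT
  T...TT
Step 3: 10 trees catch fire, 8 burn out
  TF.FTT
  F...FT
  .....F
  F...FT
  .....F
  F...FT
Step 4: 5 trees catch fire, 10 burn out
  F...FT
  .....F
  ......
  .....F
  ......
  .....F
Step 5: 1 trees catch fire, 5 burn out
  .....F
  ......
  ......
  ......
  ......
  ......
Step 6: 0 trees catch fire, 1 burn out
  ......
  ......
  ......
  ......
  ......
  ......

......
......
......
......
......
......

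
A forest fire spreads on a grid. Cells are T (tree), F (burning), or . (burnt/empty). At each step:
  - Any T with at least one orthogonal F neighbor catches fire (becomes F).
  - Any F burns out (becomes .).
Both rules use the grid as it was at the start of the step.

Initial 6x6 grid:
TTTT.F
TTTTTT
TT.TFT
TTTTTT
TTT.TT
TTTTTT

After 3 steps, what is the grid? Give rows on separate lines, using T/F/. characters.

Step 1: 5 trees catch fire, 2 burn out
  TTTT..
  TTTTFF
  TT.F.F
  TTTTFT
  TTT.TT
  TTTTTT
Step 2: 4 trees catch fire, 5 burn out
  TTTT..
  TTTF..
  TT....
  TTTF.F
  TTT.FT
  TTTTTT
Step 3: 5 trees catch fire, 4 burn out
  TTTF..
  TTF...
  TT....
  TTF...
  TTT..F
  TTTTFT

TTTF..
TTF...
TT....
TTF...
TTT..F
TTTTFT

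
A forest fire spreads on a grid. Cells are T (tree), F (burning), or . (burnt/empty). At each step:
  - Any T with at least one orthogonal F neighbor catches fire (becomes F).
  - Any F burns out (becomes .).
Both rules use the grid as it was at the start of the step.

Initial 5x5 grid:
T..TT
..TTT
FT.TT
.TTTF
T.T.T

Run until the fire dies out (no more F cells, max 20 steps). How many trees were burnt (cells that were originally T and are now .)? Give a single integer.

Answer: 13

Derivation:
Step 1: +4 fires, +2 burnt (F count now 4)
Step 2: +4 fires, +4 burnt (F count now 4)
Step 3: +3 fires, +4 burnt (F count now 3)
Step 4: +2 fires, +3 burnt (F count now 2)
Step 5: +0 fires, +2 burnt (F count now 0)
Fire out after step 5
Initially T: 15, now '.': 23
Total burnt (originally-T cells now '.'): 13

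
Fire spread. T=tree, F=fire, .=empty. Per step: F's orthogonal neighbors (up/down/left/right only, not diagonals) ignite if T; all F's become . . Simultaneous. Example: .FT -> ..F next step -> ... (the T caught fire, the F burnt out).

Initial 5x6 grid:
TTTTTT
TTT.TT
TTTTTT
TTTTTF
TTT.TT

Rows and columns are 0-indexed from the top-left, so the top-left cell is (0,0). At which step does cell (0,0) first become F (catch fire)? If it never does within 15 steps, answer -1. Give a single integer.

Step 1: cell (0,0)='T' (+3 fires, +1 burnt)
Step 2: cell (0,0)='T' (+4 fires, +3 burnt)
Step 3: cell (0,0)='T' (+4 fires, +4 burnt)
Step 4: cell (0,0)='T' (+4 fires, +4 burnt)
Step 5: cell (0,0)='T' (+5 fires, +4 burnt)
Step 6: cell (0,0)='T' (+4 fires, +5 burnt)
Step 7: cell (0,0)='T' (+2 fires, +4 burnt)
Step 8: cell (0,0)='F' (+1 fires, +2 burnt)
  -> target ignites at step 8
Step 9: cell (0,0)='.' (+0 fires, +1 burnt)
  fire out at step 9

8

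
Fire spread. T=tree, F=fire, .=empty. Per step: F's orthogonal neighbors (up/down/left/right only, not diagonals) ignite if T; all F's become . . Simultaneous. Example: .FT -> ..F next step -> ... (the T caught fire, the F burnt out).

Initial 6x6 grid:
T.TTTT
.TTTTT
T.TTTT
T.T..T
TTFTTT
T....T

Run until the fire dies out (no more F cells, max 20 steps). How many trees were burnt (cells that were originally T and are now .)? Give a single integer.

Step 1: +3 fires, +1 burnt (F count now 3)
Step 2: +3 fires, +3 burnt (F count now 3)
Step 3: +5 fires, +3 burnt (F count now 5)
Step 4: +7 fires, +5 burnt (F count now 7)
Step 5: +3 fires, +7 burnt (F count now 3)
Step 6: +2 fires, +3 burnt (F count now 2)
Step 7: +1 fires, +2 burnt (F count now 1)
Step 8: +0 fires, +1 burnt (F count now 0)
Fire out after step 8
Initially T: 25, now '.': 35
Total burnt (originally-T cells now '.'): 24

Answer: 24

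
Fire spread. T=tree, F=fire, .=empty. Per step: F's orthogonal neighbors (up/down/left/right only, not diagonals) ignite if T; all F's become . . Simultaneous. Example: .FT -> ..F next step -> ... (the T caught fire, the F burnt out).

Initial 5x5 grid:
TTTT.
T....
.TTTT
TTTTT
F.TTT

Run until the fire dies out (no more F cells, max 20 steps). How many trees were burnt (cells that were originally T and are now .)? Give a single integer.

Step 1: +1 fires, +1 burnt (F count now 1)
Step 2: +1 fires, +1 burnt (F count now 1)
Step 3: +2 fires, +1 burnt (F count now 2)
Step 4: +3 fires, +2 burnt (F count now 3)
Step 5: +3 fires, +3 burnt (F count now 3)
Step 6: +2 fires, +3 burnt (F count now 2)
Step 7: +0 fires, +2 burnt (F count now 0)
Fire out after step 7
Initially T: 17, now '.': 20
Total burnt (originally-T cells now '.'): 12

Answer: 12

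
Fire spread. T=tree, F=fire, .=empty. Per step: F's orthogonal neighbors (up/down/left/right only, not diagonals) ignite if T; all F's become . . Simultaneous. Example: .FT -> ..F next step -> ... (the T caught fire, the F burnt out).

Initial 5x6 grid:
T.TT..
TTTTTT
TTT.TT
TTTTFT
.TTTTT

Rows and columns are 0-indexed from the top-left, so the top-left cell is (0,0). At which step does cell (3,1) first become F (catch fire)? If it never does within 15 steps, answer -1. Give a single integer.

Step 1: cell (3,1)='T' (+4 fires, +1 burnt)
Step 2: cell (3,1)='T' (+5 fires, +4 burnt)
Step 3: cell (3,1)='F' (+5 fires, +5 burnt)
  -> target ignites at step 3
Step 4: cell (3,1)='.' (+5 fires, +5 burnt)
Step 5: cell (3,1)='.' (+3 fires, +5 burnt)
Step 6: cell (3,1)='.' (+1 fires, +3 burnt)
Step 7: cell (3,1)='.' (+1 fires, +1 burnt)
Step 8: cell (3,1)='.' (+0 fires, +1 burnt)
  fire out at step 8

3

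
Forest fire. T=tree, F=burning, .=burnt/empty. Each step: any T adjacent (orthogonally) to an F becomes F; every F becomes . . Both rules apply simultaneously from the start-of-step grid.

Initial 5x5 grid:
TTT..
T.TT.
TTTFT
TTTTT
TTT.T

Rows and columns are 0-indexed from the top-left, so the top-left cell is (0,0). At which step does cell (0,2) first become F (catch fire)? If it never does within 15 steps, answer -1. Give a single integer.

Step 1: cell (0,2)='T' (+4 fires, +1 burnt)
Step 2: cell (0,2)='T' (+4 fires, +4 burnt)
Step 3: cell (0,2)='F' (+5 fires, +4 burnt)
  -> target ignites at step 3
Step 4: cell (0,2)='.' (+4 fires, +5 burnt)
Step 5: cell (0,2)='.' (+2 fires, +4 burnt)
Step 6: cell (0,2)='.' (+0 fires, +2 burnt)
  fire out at step 6

3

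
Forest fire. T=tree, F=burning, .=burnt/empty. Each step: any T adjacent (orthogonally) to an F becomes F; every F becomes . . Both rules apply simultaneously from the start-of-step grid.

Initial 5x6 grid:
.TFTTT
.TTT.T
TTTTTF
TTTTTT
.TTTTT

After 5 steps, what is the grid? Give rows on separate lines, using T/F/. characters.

Step 1: 6 trees catch fire, 2 burn out
  .F.FTT
  .TFT.F
  TTTTF.
  TTTTTF
  .TTTTT
Step 2: 8 trees catch fire, 6 burn out
  ....FF
  .F.F..
  TTFF..
  TTTTF.
  .TTTTF
Step 3: 4 trees catch fire, 8 burn out
  ......
  ......
  TF....
  TTFF..
  .TTTF.
Step 4: 4 trees catch fire, 4 burn out
  ......
  ......
  F.....
  TF....
  .TFF..
Step 5: 2 trees catch fire, 4 burn out
  ......
  ......
  ......
  F.....
  .F....

......
......
......
F.....
.F....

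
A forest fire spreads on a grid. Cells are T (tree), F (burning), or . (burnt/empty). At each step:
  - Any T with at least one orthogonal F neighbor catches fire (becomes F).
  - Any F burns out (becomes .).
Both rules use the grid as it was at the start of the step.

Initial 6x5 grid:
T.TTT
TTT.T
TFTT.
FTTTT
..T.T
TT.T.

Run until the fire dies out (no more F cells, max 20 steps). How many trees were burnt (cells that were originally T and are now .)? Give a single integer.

Answer: 17

Derivation:
Step 1: +4 fires, +2 burnt (F count now 4)
Step 2: +4 fires, +4 burnt (F count now 4)
Step 3: +4 fires, +4 burnt (F count now 4)
Step 4: +2 fires, +4 burnt (F count now 2)
Step 5: +2 fires, +2 burnt (F count now 2)
Step 6: +1 fires, +2 burnt (F count now 1)
Step 7: +0 fires, +1 burnt (F count now 0)
Fire out after step 7
Initially T: 20, now '.': 27
Total burnt (originally-T cells now '.'): 17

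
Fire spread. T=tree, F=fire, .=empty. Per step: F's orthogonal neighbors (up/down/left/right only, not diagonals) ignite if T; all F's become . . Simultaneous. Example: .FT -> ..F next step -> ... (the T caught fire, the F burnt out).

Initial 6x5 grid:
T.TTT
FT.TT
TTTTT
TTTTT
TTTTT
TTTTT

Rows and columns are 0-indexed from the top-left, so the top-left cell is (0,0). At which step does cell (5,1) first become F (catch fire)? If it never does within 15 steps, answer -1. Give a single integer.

Step 1: cell (5,1)='T' (+3 fires, +1 burnt)
Step 2: cell (5,1)='T' (+2 fires, +3 burnt)
Step 3: cell (5,1)='T' (+3 fires, +2 burnt)
Step 4: cell (5,1)='T' (+4 fires, +3 burnt)
Step 5: cell (5,1)='F' (+5 fires, +4 burnt)
  -> target ignites at step 5
Step 6: cell (5,1)='.' (+5 fires, +5 burnt)
Step 7: cell (5,1)='.' (+4 fires, +5 burnt)
Step 8: cell (5,1)='.' (+1 fires, +4 burnt)
Step 9: cell (5,1)='.' (+0 fires, +1 burnt)
  fire out at step 9

5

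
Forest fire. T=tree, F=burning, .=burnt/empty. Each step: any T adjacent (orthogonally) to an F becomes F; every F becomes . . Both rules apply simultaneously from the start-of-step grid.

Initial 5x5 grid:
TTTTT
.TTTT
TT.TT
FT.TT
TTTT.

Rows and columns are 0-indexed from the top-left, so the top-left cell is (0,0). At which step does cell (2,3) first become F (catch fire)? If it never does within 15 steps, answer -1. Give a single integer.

Step 1: cell (2,3)='T' (+3 fires, +1 burnt)
Step 2: cell (2,3)='T' (+2 fires, +3 burnt)
Step 3: cell (2,3)='T' (+2 fires, +2 burnt)
Step 4: cell (2,3)='T' (+3 fires, +2 burnt)
Step 5: cell (2,3)='T' (+4 fires, +3 burnt)
Step 6: cell (2,3)='F' (+4 fires, +4 burnt)
  -> target ignites at step 6
Step 7: cell (2,3)='.' (+2 fires, +4 burnt)
Step 8: cell (2,3)='.' (+0 fires, +2 burnt)
  fire out at step 8

6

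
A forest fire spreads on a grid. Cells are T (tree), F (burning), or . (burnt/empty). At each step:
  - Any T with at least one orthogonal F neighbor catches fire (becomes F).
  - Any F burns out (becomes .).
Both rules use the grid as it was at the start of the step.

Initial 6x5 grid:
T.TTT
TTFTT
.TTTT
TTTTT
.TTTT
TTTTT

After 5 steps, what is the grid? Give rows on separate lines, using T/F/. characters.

Step 1: 4 trees catch fire, 1 burn out
  T.FTT
  TF.FT
  .TFTT
  TTTTT
  .TTTT
  TTTTT
Step 2: 6 trees catch fire, 4 burn out
  T..FT
  F...F
  .F.FT
  TTFTT
  .TTTT
  TTTTT
Step 3: 6 trees catch fire, 6 burn out
  F...F
  .....
  ....F
  TF.FT
  .TFTT
  TTTTT
Step 4: 5 trees catch fire, 6 burn out
  .....
  .....
  .....
  F...F
  .F.FT
  TTFTT
Step 5: 3 trees catch fire, 5 burn out
  .....
  .....
  .....
  .....
  ....F
  TF.FT

.....
.....
.....
.....
....F
TF.FT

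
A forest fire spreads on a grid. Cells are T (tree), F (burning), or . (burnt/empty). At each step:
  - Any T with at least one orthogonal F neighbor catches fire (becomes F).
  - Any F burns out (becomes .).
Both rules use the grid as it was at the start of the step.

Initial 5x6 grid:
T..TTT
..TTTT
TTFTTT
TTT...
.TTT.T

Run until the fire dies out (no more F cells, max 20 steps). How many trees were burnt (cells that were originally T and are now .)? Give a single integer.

Answer: 18

Derivation:
Step 1: +4 fires, +1 burnt (F count now 4)
Step 2: +5 fires, +4 burnt (F count now 5)
Step 3: +6 fires, +5 burnt (F count now 6)
Step 4: +2 fires, +6 burnt (F count now 2)
Step 5: +1 fires, +2 burnt (F count now 1)
Step 6: +0 fires, +1 burnt (F count now 0)
Fire out after step 6
Initially T: 20, now '.': 28
Total burnt (originally-T cells now '.'): 18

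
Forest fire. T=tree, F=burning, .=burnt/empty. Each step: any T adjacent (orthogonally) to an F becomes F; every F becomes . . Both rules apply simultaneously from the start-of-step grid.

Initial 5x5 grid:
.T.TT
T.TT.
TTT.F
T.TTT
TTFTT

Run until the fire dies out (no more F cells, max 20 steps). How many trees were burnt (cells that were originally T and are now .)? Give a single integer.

Step 1: +4 fires, +2 burnt (F count now 4)
Step 2: +4 fires, +4 burnt (F count now 4)
Step 3: +3 fires, +4 burnt (F count now 3)
Step 4: +2 fires, +3 burnt (F count now 2)
Step 5: +2 fires, +2 burnt (F count now 2)
Step 6: +1 fires, +2 burnt (F count now 1)
Step 7: +0 fires, +1 burnt (F count now 0)
Fire out after step 7
Initially T: 17, now '.': 24
Total burnt (originally-T cells now '.'): 16

Answer: 16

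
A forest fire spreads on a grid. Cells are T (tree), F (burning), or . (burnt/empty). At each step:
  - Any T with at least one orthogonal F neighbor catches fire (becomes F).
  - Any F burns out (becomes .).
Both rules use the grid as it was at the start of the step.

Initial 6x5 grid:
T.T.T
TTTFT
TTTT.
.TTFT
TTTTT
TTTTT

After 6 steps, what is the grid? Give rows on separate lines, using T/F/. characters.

Step 1: 6 trees catch fire, 2 burn out
  T.T.T
  TTF.F
  TTTF.
  .TF.F
  TTTFT
  TTTTT
Step 2: 8 trees catch fire, 6 burn out
  T.F.F
  TF...
  TTF..
  .F...
  TTF.F
  TTTFT
Step 3: 5 trees catch fire, 8 burn out
  T....
  F....
  TF...
  .....
  TF...
  TTF.F
Step 4: 4 trees catch fire, 5 burn out
  F....
  .....
  F....
  .....
  F....
  TF...
Step 5: 1 trees catch fire, 4 burn out
  .....
  .....
  .....
  .....
  .....
  F....
Step 6: 0 trees catch fire, 1 burn out
  .....
  .....
  .....
  .....
  .....
  .....

.....
.....
.....
.....
.....
.....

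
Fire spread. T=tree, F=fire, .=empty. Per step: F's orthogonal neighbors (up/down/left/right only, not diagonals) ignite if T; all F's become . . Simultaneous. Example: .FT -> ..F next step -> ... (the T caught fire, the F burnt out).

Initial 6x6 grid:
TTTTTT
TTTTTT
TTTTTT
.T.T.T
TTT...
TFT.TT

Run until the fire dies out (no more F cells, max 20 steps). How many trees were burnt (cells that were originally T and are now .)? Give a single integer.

Answer: 26

Derivation:
Step 1: +3 fires, +1 burnt (F count now 3)
Step 2: +3 fires, +3 burnt (F count now 3)
Step 3: +1 fires, +3 burnt (F count now 1)
Step 4: +3 fires, +1 burnt (F count now 3)
Step 5: +4 fires, +3 burnt (F count now 4)
Step 6: +5 fires, +4 burnt (F count now 5)
Step 7: +3 fires, +5 burnt (F count now 3)
Step 8: +3 fires, +3 burnt (F count now 3)
Step 9: +1 fires, +3 burnt (F count now 1)
Step 10: +0 fires, +1 burnt (F count now 0)
Fire out after step 10
Initially T: 28, now '.': 34
Total burnt (originally-T cells now '.'): 26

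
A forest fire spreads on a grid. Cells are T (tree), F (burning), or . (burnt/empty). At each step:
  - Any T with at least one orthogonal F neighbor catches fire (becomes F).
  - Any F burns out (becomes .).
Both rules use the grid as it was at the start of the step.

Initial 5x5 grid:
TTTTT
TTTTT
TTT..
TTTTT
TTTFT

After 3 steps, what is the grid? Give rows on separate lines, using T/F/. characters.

Step 1: 3 trees catch fire, 1 burn out
  TTTTT
  TTTTT
  TTT..
  TTTFT
  TTF.F
Step 2: 3 trees catch fire, 3 burn out
  TTTTT
  TTTTT
  TTT..
  TTF.F
  TF...
Step 3: 3 trees catch fire, 3 burn out
  TTTTT
  TTTTT
  TTF..
  TF...
  F....

TTTTT
TTTTT
TTF..
TF...
F....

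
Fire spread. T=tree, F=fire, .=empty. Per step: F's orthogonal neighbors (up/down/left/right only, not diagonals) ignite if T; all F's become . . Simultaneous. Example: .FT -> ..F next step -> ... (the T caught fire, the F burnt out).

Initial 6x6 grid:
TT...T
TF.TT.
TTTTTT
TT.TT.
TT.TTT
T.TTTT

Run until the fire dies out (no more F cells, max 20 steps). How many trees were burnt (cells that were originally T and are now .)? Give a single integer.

Step 1: +3 fires, +1 burnt (F count now 3)
Step 2: +4 fires, +3 burnt (F count now 4)
Step 3: +3 fires, +4 burnt (F count now 3)
Step 4: +4 fires, +3 burnt (F count now 4)
Step 5: +5 fires, +4 burnt (F count now 5)
Step 6: +2 fires, +5 burnt (F count now 2)
Step 7: +3 fires, +2 burnt (F count now 3)
Step 8: +1 fires, +3 burnt (F count now 1)
Step 9: +0 fires, +1 burnt (F count now 0)
Fire out after step 9
Initially T: 26, now '.': 35
Total burnt (originally-T cells now '.'): 25

Answer: 25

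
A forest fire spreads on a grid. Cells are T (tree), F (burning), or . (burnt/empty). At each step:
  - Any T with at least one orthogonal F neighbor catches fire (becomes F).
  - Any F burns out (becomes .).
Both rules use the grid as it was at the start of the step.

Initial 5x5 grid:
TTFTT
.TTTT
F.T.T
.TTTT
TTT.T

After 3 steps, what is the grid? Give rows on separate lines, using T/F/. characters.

Step 1: 3 trees catch fire, 2 burn out
  TF.FT
  .TFTT
  ..T.T
  .TTTT
  TTT.T
Step 2: 5 trees catch fire, 3 burn out
  F...F
  .F.FT
  ..F.T
  .TTTT
  TTT.T
Step 3: 2 trees catch fire, 5 burn out
  .....
  ....F
  ....T
  .TFTT
  TTT.T

.....
....F
....T
.TFTT
TTT.T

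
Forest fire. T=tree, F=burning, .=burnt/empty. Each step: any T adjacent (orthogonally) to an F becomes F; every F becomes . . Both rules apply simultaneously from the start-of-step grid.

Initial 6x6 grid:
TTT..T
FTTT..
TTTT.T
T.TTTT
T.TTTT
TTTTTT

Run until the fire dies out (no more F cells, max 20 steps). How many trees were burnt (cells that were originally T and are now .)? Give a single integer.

Answer: 27

Derivation:
Step 1: +3 fires, +1 burnt (F count now 3)
Step 2: +4 fires, +3 burnt (F count now 4)
Step 3: +4 fires, +4 burnt (F count now 4)
Step 4: +3 fires, +4 burnt (F count now 3)
Step 5: +3 fires, +3 burnt (F count now 3)
Step 6: +3 fires, +3 burnt (F count now 3)
Step 7: +3 fires, +3 burnt (F count now 3)
Step 8: +3 fires, +3 burnt (F count now 3)
Step 9: +1 fires, +3 burnt (F count now 1)
Step 10: +0 fires, +1 burnt (F count now 0)
Fire out after step 10
Initially T: 28, now '.': 35
Total burnt (originally-T cells now '.'): 27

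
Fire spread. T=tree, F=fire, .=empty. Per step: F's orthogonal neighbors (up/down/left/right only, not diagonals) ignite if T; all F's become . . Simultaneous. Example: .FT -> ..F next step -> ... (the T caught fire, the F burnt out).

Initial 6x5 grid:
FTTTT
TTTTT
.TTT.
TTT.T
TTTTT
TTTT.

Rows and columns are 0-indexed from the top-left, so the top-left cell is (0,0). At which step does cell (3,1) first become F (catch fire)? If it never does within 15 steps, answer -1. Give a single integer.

Step 1: cell (3,1)='T' (+2 fires, +1 burnt)
Step 2: cell (3,1)='T' (+2 fires, +2 burnt)
Step 3: cell (3,1)='T' (+3 fires, +2 burnt)
Step 4: cell (3,1)='F' (+4 fires, +3 burnt)
  -> target ignites at step 4
Step 5: cell (3,1)='.' (+5 fires, +4 burnt)
Step 6: cell (3,1)='.' (+3 fires, +5 burnt)
Step 7: cell (3,1)='.' (+3 fires, +3 burnt)
Step 8: cell (3,1)='.' (+2 fires, +3 burnt)
Step 9: cell (3,1)='.' (+1 fires, +2 burnt)
Step 10: cell (3,1)='.' (+0 fires, +1 burnt)
  fire out at step 10

4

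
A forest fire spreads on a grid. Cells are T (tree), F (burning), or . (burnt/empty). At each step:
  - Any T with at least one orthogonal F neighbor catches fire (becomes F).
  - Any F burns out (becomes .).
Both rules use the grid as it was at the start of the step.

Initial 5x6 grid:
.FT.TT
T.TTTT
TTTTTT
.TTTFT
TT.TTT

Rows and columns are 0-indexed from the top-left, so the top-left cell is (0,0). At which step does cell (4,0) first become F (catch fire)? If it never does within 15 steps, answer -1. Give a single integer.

Step 1: cell (4,0)='T' (+5 fires, +2 burnt)
Step 2: cell (4,0)='T' (+7 fires, +5 burnt)
Step 3: cell (4,0)='T' (+5 fires, +7 burnt)
Step 4: cell (4,0)='T' (+3 fires, +5 burnt)
Step 5: cell (4,0)='F' (+2 fires, +3 burnt)
  -> target ignites at step 5
Step 6: cell (4,0)='.' (+1 fires, +2 burnt)
Step 7: cell (4,0)='.' (+0 fires, +1 burnt)
  fire out at step 7

5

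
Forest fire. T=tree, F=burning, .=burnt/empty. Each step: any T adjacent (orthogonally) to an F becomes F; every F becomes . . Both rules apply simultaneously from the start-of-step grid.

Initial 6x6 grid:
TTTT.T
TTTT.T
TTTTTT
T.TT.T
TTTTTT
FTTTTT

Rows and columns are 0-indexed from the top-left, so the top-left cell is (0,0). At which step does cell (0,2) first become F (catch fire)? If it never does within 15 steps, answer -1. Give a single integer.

Step 1: cell (0,2)='T' (+2 fires, +1 burnt)
Step 2: cell (0,2)='T' (+3 fires, +2 burnt)
Step 3: cell (0,2)='T' (+3 fires, +3 burnt)
Step 4: cell (0,2)='T' (+5 fires, +3 burnt)
Step 5: cell (0,2)='T' (+6 fires, +5 burnt)
Step 6: cell (0,2)='T' (+4 fires, +6 burnt)
Step 7: cell (0,2)='F' (+4 fires, +4 burnt)
  -> target ignites at step 7
Step 8: cell (0,2)='.' (+2 fires, +4 burnt)
Step 9: cell (0,2)='.' (+1 fires, +2 burnt)
Step 10: cell (0,2)='.' (+1 fires, +1 burnt)
Step 11: cell (0,2)='.' (+0 fires, +1 burnt)
  fire out at step 11

7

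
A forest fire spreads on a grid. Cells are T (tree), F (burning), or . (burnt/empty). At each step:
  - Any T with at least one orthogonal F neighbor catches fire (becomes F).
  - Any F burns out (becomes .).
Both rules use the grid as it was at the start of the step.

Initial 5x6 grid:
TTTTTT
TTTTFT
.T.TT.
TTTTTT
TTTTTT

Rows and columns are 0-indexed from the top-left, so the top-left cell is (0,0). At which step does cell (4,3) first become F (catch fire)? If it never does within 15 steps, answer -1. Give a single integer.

Step 1: cell (4,3)='T' (+4 fires, +1 burnt)
Step 2: cell (4,3)='T' (+5 fires, +4 burnt)
Step 3: cell (4,3)='T' (+5 fires, +5 burnt)
Step 4: cell (4,3)='F' (+6 fires, +5 burnt)
  -> target ignites at step 4
Step 5: cell (4,3)='.' (+3 fires, +6 burnt)
Step 6: cell (4,3)='.' (+2 fires, +3 burnt)
Step 7: cell (4,3)='.' (+1 fires, +2 burnt)
Step 8: cell (4,3)='.' (+0 fires, +1 burnt)
  fire out at step 8

4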